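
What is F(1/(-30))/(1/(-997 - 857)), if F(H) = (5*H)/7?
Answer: 309/7 ≈ 44.143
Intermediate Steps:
F(H) = 5*H/7 (F(H) = (5*H)*(1/7) = 5*H/7)
F(1/(-30))/(1/(-997 - 857)) = ((5/7)/(-30))/(1/(-997 - 857)) = ((5/7)*(-1/30))/(1/(-1854)) = -1/(42*(-1/1854)) = -1/42*(-1854) = 309/7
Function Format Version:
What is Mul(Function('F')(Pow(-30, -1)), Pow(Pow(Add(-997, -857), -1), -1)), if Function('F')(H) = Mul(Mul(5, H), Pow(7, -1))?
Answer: Rational(309, 7) ≈ 44.143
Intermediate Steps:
Function('F')(H) = Mul(Rational(5, 7), H) (Function('F')(H) = Mul(Mul(5, H), Rational(1, 7)) = Mul(Rational(5, 7), H))
Mul(Function('F')(Pow(-30, -1)), Pow(Pow(Add(-997, -857), -1), -1)) = Mul(Mul(Rational(5, 7), Pow(-30, -1)), Pow(Pow(Add(-997, -857), -1), -1)) = Mul(Mul(Rational(5, 7), Rational(-1, 30)), Pow(Pow(-1854, -1), -1)) = Mul(Rational(-1, 42), Pow(Rational(-1, 1854), -1)) = Mul(Rational(-1, 42), -1854) = Rational(309, 7)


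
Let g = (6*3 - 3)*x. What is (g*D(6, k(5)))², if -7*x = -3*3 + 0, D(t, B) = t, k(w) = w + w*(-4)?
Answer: 656100/49 ≈ 13390.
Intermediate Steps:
k(w) = -3*w (k(w) = w - 4*w = -3*w)
x = 9/7 (x = -(-3*3 + 0)/7 = -(-9 + 0)/7 = -⅐*(-9) = 9/7 ≈ 1.2857)
g = 135/7 (g = (6*3 - 3)*(9/7) = (18 - 3)*(9/7) = 15*(9/7) = 135/7 ≈ 19.286)
(g*D(6, k(5)))² = ((135/7)*6)² = (810/7)² = 656100/49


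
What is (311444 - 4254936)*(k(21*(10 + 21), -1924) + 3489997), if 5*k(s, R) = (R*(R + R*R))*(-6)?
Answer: -168499661470443716/5 ≈ -3.3700e+16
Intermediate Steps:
k(s, R) = -6*R*(R + R**2)/5 (k(s, R) = ((R*(R + R*R))*(-6))/5 = ((R*(R + R**2))*(-6))/5 = (-6*R*(R + R**2))/5 = -6*R*(R + R**2)/5)
(311444 - 4254936)*(k(21*(10 + 21), -1924) + 3489997) = (311444 - 4254936)*((6/5)*(-1924)**2*(-1 - 1*(-1924)) + 3489997) = -3943492*((6/5)*3701776*(-1 + 1924) + 3489997) = -3943492*((6/5)*3701776*1923 + 3489997) = -3943492*(42711091488/5 + 3489997) = -3943492*42728541473/5 = -168499661470443716/5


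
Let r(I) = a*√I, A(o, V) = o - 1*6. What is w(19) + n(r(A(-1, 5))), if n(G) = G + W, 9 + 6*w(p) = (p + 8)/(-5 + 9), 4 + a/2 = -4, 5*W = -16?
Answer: -143/40 - 16*I*√7 ≈ -3.575 - 42.332*I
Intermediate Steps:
W = -16/5 (W = (⅕)*(-16) = -16/5 ≈ -3.2000)
a = -16 (a = -8 + 2*(-4) = -8 - 8 = -16)
A(o, V) = -6 + o (A(o, V) = o - 6 = -6 + o)
w(p) = -7/6 + p/24 (w(p) = -3/2 + ((p + 8)/(-5 + 9))/6 = -3/2 + ((8 + p)/4)/6 = -3/2 + ((8 + p)*(¼))/6 = -3/2 + (2 + p/4)/6 = -3/2 + (⅓ + p/24) = -7/6 + p/24)
r(I) = -16*√I
n(G) = -16/5 + G (n(G) = G - 16/5 = -16/5 + G)
w(19) + n(r(A(-1, 5))) = (-7/6 + (1/24)*19) + (-16/5 - 16*√(-6 - 1)) = (-7/6 + 19/24) + (-16/5 - 16*I*√7) = -3/8 + (-16/5 - 16*I*√7) = -143/40 - 16*I*√7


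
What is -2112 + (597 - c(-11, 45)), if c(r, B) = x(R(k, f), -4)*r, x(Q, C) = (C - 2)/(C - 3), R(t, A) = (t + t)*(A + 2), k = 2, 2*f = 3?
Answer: -10539/7 ≈ -1505.6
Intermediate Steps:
f = 3/2 (f = (½)*3 = 3/2 ≈ 1.5000)
R(t, A) = 2*t*(2 + A) (R(t, A) = (2*t)*(2 + A) = 2*t*(2 + A))
x(Q, C) = (-2 + C)/(-3 + C)
c(r, B) = 6*r/7 (c(r, B) = ((-2 - 4)/(-3 - 4))*r = (-6/(-7))*r = (-⅐*(-6))*r = 6*r/7)
-2112 + (597 - c(-11, 45)) = -2112 + (597 - 6*(-11)/7) = -2112 + (597 - 1*(-66/7)) = -2112 + (597 + 66/7) = -2112 + 4245/7 = -10539/7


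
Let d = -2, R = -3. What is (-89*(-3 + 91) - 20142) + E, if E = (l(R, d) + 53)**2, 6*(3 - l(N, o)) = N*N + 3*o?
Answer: -99575/4 ≈ -24894.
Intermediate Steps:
l(N, o) = 3 - o/2 - N**2/6 (l(N, o) = 3 - (N*N + 3*o)/6 = 3 - (N**2 + 3*o)/6 = 3 + (-o/2 - N**2/6) = 3 - o/2 - N**2/6)
E = 12321/4 (E = ((3 - 1/2*(-2) - 1/6*(-3)**2) + 53)**2 = ((3 + 1 - 1/6*9) + 53)**2 = ((3 + 1 - 3/2) + 53)**2 = (5/2 + 53)**2 = (111/2)**2 = 12321/4 ≈ 3080.3)
(-89*(-3 + 91) - 20142) + E = (-89*(-3 + 91) - 20142) + 12321/4 = (-89*88 - 20142) + 12321/4 = (-7832 - 20142) + 12321/4 = -27974 + 12321/4 = -99575/4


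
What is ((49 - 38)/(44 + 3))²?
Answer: 121/2209 ≈ 0.054776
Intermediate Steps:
((49 - 38)/(44 + 3))² = (11/47)² = 121/2209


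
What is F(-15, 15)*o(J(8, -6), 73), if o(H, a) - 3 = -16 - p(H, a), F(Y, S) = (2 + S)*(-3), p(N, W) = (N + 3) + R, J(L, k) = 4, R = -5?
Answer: 765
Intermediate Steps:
p(N, W) = -2 + N (p(N, W) = (N + 3) - 5 = (3 + N) - 5 = -2 + N)
F(Y, S) = -6 - 3*S
o(H, a) = -11 - H (o(H, a) = 3 + (-16 - (-2 + H)) = 3 + (-16 + (2 - H)) = 3 + (-14 - H) = -11 - H)
F(-15, 15)*o(J(8, -6), 73) = (-6 - 3*15)*(-11 - 1*4) = (-6 - 45)*(-11 - 4) = -51*(-15) = 765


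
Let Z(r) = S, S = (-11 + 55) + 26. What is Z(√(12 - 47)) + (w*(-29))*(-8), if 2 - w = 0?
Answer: 534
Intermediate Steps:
w = 2 (w = 2 - 1*0 = 2 + 0 = 2)
S = 70 (S = 44 + 26 = 70)
Z(r) = 70
Z(√(12 - 47)) + (w*(-29))*(-8) = 70 + (2*(-29))*(-8) = 70 - 58*(-8) = 70 + 464 = 534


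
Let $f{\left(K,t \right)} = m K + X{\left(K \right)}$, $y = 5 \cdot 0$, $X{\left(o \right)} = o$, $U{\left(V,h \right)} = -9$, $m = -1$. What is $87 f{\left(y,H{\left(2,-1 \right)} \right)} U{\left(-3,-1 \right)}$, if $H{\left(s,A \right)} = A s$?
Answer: $0$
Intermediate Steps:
$y = 0$
$f{\left(K,t \right)} = 0$ ($f{\left(K,t \right)} = - K + K = 0$)
$87 f{\left(y,H{\left(2,-1 \right)} \right)} U{\left(-3,-1 \right)} = 87 \cdot 0 \left(-9\right) = 0 \left(-9\right) = 0$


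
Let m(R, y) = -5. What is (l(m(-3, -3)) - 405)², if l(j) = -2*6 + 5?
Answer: 169744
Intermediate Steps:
l(j) = -7 (l(j) = -12 + 5 = -7)
(l(m(-3, -3)) - 405)² = (-7 - 405)² = (-412)² = 169744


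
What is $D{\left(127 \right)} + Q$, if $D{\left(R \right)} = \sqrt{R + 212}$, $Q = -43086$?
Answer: $-43086 + \sqrt{339} \approx -43068.0$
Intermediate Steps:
$D{\left(R \right)} = \sqrt{212 + R}$
$D{\left(127 \right)} + Q = \sqrt{212 + 127} - 43086 = \sqrt{339} - 43086 = -43086 + \sqrt{339}$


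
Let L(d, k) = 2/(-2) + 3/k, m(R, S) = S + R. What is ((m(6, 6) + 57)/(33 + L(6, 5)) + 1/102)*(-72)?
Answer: -424236/2771 ≈ -153.10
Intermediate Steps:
m(R, S) = R + S
L(d, k) = -1 + 3/k (L(d, k) = 2*(-½) + 3/k = -1 + 3/k)
((m(6, 6) + 57)/(33 + L(6, 5)) + 1/102)*(-72) = (((6 + 6) + 57)/(33 + (3 - 1*5)/5) + 1/102)*(-72) = ((12 + 57)/(33 + (3 - 5)/5) + 1/102)*(-72) = (69/(33 + (⅕)*(-2)) + 1/102)*(-72) = (69/(33 - ⅖) + 1/102)*(-72) = (69/(163/5) + 1/102)*(-72) = (69*(5/163) + 1/102)*(-72) = (345/163 + 1/102)*(-72) = (35353/16626)*(-72) = -424236/2771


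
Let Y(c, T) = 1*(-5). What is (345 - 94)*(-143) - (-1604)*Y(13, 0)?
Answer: -43913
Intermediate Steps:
Y(c, T) = -5
(345 - 94)*(-143) - (-1604)*Y(13, 0) = (345 - 94)*(-143) - (-1604)*(-5) = 251*(-143) - 1*8020 = -35893 - 8020 = -43913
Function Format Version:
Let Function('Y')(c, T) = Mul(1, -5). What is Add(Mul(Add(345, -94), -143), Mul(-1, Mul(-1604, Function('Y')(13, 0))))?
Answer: -43913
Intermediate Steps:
Function('Y')(c, T) = -5
Add(Mul(Add(345, -94), -143), Mul(-1, Mul(-1604, Function('Y')(13, 0)))) = Add(Mul(Add(345, -94), -143), Mul(-1, Mul(-1604, -5))) = Add(Mul(251, -143), Mul(-1, 8020)) = Add(-35893, -8020) = -43913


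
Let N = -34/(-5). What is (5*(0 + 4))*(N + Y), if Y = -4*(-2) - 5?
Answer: 196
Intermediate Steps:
N = 34/5 (N = -34*(-⅕) = 34/5 ≈ 6.8000)
Y = 3 (Y = 8 - 5 = 3)
(5*(0 + 4))*(N + Y) = (5*(0 + 4))*(34/5 + 3) = (5*4)*(49/5) = 20*(49/5) = 196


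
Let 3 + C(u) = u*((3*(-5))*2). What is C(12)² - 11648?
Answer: 120121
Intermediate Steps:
C(u) = -3 - 30*u (C(u) = -3 + u*((3*(-5))*2) = -3 + u*(-15*2) = -3 + u*(-30) = -3 - 30*u)
C(12)² - 11648 = (-3 - 30*12)² - 11648 = (-3 - 360)² - 11648 = (-363)² - 11648 = 131769 - 11648 = 120121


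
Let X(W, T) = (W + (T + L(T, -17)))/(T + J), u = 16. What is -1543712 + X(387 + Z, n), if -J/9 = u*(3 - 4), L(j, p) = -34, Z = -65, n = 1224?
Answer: -29330507/19 ≈ -1.5437e+6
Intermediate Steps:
J = 144 (J = -144*(3 - 4) = -144*(-1) = -9*(-16) = 144)
X(W, T) = (-34 + T + W)/(144 + T) (X(W, T) = (W + (T - 34))/(T + 144) = (W + (-34 + T))/(144 + T) = (-34 + T + W)/(144 + T))
-1543712 + X(387 + Z, n) = -1543712 + (-34 + 1224 + (387 - 65))/(144 + 1224) = -1543712 + (-34 + 1224 + 322)/1368 = -1543712 + (1/1368)*1512 = -1543712 + 21/19 = -29330507/19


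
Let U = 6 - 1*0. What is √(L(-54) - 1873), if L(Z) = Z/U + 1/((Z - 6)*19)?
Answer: I*√611462085/570 ≈ 43.382*I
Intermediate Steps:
U = 6 (U = 6 + 0 = 6)
L(Z) = Z/6 + 1/(19*(-6 + Z)) (L(Z) = Z/6 + 1/((Z - 6)*19) = Z*(⅙) + (1/19)/(-6 + Z) = Z/6 + 1/(19*(-6 + Z)))
√(L(-54) - 1873) = √((1/19 - 1*(-54) + (⅙)*(-54)²)/(-6 - 54) - 1873) = √((1/19 + 54 + (⅙)*2916)/(-60) - 1873) = √(-(1/19 + 54 + 486)/60 - 1873) = √(-1/60*10261/19 - 1873) = √(-10261/1140 - 1873) = √(-2145481/1140) = I*√611462085/570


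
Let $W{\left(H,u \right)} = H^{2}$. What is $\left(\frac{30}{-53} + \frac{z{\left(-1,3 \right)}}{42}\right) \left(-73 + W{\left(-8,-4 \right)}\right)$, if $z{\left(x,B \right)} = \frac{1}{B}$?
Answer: $\frac{3727}{742} \approx 5.0229$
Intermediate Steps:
$\left(\frac{30}{-53} + \frac{z{\left(-1,3 \right)}}{42}\right) \left(-73 + W{\left(-8,-4 \right)}\right) = \left(\frac{30}{-53} + \frac{1}{3 \cdot 42}\right) \left(-73 + \left(-8\right)^{2}\right) = \left(30 \left(- \frac{1}{53}\right) + \frac{1}{3} \cdot \frac{1}{42}\right) \left(-73 + 64\right) = \left(- \frac{30}{53} + \frac{1}{126}\right) \left(-9\right) = \left(- \frac{3727}{6678}\right) \left(-9\right) = \frac{3727}{742}$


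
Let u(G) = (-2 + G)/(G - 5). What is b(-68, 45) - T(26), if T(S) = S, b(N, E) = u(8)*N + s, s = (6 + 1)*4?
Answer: -134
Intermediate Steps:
u(G) = (-2 + G)/(-5 + G)
s = 28 (s = 7*4 = 28)
b(N, E) = 28 + 2*N (b(N, E) = ((-2 + 8)/(-5 + 8))*N + 28 = (6/3)*N + 28 = ((⅓)*6)*N + 28 = 2*N + 28 = 28 + 2*N)
b(-68, 45) - T(26) = (28 + 2*(-68)) - 1*26 = (28 - 136) - 26 = -108 - 26 = -134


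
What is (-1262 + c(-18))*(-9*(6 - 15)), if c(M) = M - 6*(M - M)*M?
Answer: -103680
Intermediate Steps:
c(M) = M (c(M) = M - 6*0*M = M - 0*M = M - 1*0 = M + 0 = M)
(-1262 + c(-18))*(-9*(6 - 15)) = (-1262 - 18)*(-9*(6 - 15)) = -(-11520)*(-9) = -1280*81 = -103680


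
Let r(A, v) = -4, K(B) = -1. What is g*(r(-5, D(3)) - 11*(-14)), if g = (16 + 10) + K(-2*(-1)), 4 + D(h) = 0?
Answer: 3750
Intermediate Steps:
D(h) = -4 (D(h) = -4 + 0 = -4)
g = 25 (g = (16 + 10) - 1 = 26 - 1 = 25)
g*(r(-5, D(3)) - 11*(-14)) = 25*(-4 - 11*(-14)) = 25*(-4 + 154) = 25*150 = 3750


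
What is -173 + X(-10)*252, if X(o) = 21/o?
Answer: -3511/5 ≈ -702.20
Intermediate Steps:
-173 + X(-10)*252 = -173 + (21/(-10))*252 = -173 + (21*(-⅒))*252 = -173 - 21/10*252 = -173 - 2646/5 = -3511/5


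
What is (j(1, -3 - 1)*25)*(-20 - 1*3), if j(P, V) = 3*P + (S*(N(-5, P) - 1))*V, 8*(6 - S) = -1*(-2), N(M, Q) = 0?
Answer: -14950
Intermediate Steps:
S = 23/4 (S = 6 - (-1)*(-2)/8 = 6 - 1/8*2 = 6 - 1/4 = 23/4 ≈ 5.7500)
j(P, V) = 3*P - 23*V/4 (j(P, V) = 3*P + (23*(0 - 1)/4)*V = 3*P + ((23/4)*(-1))*V = 3*P - 23*V/4)
(j(1, -3 - 1)*25)*(-20 - 1*3) = ((3*1 - 23*(-3 - 1)/4)*25)*(-20 - 1*3) = ((3 - 23/4*(-4))*25)*(-20 - 3) = ((3 + 23)*25)*(-23) = (26*25)*(-23) = 650*(-23) = -14950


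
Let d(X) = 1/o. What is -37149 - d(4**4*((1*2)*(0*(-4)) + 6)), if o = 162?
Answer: -6018139/162 ≈ -37149.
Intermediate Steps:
d(X) = 1/162
-37149 - d(4**4*((1*2)*(0*(-4)) + 6)) = -37149 - 1*1/162 = -37149 - 1/162 = -6018139/162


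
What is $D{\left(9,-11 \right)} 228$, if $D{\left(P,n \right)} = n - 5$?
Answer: $-3648$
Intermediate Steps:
$D{\left(P,n \right)} = -5 + n$
$D{\left(9,-11 \right)} 228 = \left(-5 - 11\right) 228 = \left(-16\right) 228 = -3648$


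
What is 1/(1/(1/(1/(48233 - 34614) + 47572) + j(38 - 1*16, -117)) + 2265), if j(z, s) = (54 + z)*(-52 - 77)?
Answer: 6351845594857/14386929624468036 ≈ 0.00044150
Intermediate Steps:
j(z, s) = -6966 - 129*z (j(z, s) = (54 + z)*(-129) = -6966 - 129*z)
1/(1/(1/(1/(48233 - 34614) + 47572) + j(38 - 1*16, -117)) + 2265) = 1/(1/(1/(1/(48233 - 34614) + 47572) + (-6966 - 129*(38 - 1*16))) + 2265) = 1/(1/(1/(1/13619 + 47572) + (-6966 - 129*(38 - 16))) + 2265) = 1/(1/(1/(1/13619 + 47572) + (-6966 - 129*22)) + 2265) = 1/(1/(1/(647883069/13619) + (-6966 - 2838)) + 2265) = 1/(1/(13619/647883069 - 9804) + 2265) = 1/(1/(-6351845594857/647883069) + 2265) = 1/(-647883069/6351845594857 + 2265) = 1/(14386929624468036/6351845594857) = 6351845594857/14386929624468036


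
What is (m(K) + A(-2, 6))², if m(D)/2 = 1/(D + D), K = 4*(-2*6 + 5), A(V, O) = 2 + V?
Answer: 1/784 ≈ 0.0012755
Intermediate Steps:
K = -28 (K = 4*(-12 + 5) = 4*(-7) = -28)
m(D) = 1/D (m(D) = 2/(D + D) = 2/((2*D)) = 2*(1/(2*D)) = 1/D)
(m(K) + A(-2, 6))² = (1/(-28) + (2 - 2))² = (-1/28 + 0)² = (-1/28)² = 1/784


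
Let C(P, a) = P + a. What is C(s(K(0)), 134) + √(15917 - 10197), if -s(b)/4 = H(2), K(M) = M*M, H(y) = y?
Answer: 126 + 2*√1430 ≈ 201.63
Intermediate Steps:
K(M) = M²
s(b) = -8 (s(b) = -4*2 = -8)
C(s(K(0)), 134) + √(15917 - 10197) = (-8 + 134) + √(15917 - 10197) = 126 + √5720 = 126 + 2*√1430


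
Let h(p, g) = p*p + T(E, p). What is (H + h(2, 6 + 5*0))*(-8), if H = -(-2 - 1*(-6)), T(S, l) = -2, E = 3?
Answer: 16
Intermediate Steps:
H = -4 (H = -(-2 + 6) = -1*4 = -4)
h(p, g) = -2 + p**2 (h(p, g) = p*p - 2 = p**2 - 2 = -2 + p**2)
(H + h(2, 6 + 5*0))*(-8) = (-4 + (-2 + 2**2))*(-8) = (-4 + (-2 + 4))*(-8) = (-4 + 2)*(-8) = -2*(-8) = 16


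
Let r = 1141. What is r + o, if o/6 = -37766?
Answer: -225455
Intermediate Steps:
o = -226596 (o = 6*(-37766) = -226596)
r + o = 1141 - 226596 = -225455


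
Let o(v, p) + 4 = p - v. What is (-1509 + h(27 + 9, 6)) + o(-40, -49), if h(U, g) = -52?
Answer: -1574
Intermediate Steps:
o(v, p) = -4 + p - v (o(v, p) = -4 + (p - v) = -4 + p - v)
(-1509 + h(27 + 9, 6)) + o(-40, -49) = (-1509 - 52) + (-4 - 49 - 1*(-40)) = -1561 + (-4 - 49 + 40) = -1561 - 13 = -1574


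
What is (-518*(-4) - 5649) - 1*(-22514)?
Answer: 18937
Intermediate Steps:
(-518*(-4) - 5649) - 1*(-22514) = (2072 - 5649) + 22514 = -3577 + 22514 = 18937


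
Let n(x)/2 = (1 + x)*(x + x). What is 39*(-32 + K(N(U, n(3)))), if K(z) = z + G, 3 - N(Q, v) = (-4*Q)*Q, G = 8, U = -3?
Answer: 585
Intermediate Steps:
n(x) = 4*x*(1 + x) (n(x) = 2*((1 + x)*(x + x)) = 2*((1 + x)*(2*x)) = 2*(2*x*(1 + x)) = 4*x*(1 + x))
N(Q, v) = 3 + 4*Q² (N(Q, v) = 3 - (-4*Q)*Q = 3 - (-4)*Q² = 3 + 4*Q²)
K(z) = 8 + z (K(z) = z + 8 = 8 + z)
39*(-32 + K(N(U, n(3)))) = 39*(-32 + (8 + (3 + 4*(-3)²))) = 39*(-32 + (8 + (3 + 4*9))) = 39*(-32 + (8 + (3 + 36))) = 39*(-32 + (8 + 39)) = 39*(-32 + 47) = 39*15 = 585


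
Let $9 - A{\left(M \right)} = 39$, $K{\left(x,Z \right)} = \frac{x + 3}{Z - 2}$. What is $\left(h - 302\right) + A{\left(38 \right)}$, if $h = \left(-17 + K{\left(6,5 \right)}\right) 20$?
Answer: $-612$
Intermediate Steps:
$K{\left(x,Z \right)} = \frac{3 + x}{-2 + Z}$
$A{\left(M \right)} = -30$ ($A{\left(M \right)} = 9 - 39 = -30$)
$h = -280$ ($h = \left(-17 + \frac{3 + 6}{-2 + 5}\right) 20 = \left(-17 + \frac{1}{3} \cdot 9\right) 20 = \left(-17 + 3\right) 20 = \left(-14\right) 20 = -280$)
$\left(h - 302\right) + A{\left(38 \right)} = \left(-280 - 302\right) - 30 = -582 - 30 = -612$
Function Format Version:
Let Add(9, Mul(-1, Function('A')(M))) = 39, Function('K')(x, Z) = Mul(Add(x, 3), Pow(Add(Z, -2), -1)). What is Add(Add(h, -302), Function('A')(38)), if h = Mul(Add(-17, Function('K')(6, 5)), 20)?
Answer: -612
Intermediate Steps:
Function('K')(x, Z) = Mul(Pow(Add(-2, Z), -1), Add(3, x)) (Function('K')(x, Z) = Mul(Add(3, x), Pow(Add(-2, Z), -1)) = Mul(Pow(Add(-2, Z), -1), Add(3, x)))
Function('A')(M) = -30 (Function('A')(M) = Add(9, Mul(-1, 39)) = Add(9, -39) = -30)
h = -280 (h = Mul(Add(-17, Mul(Pow(Add(-2, 5), -1), Add(3, 6))), 20) = Mul(Add(-17, Mul(Pow(3, -1), 9)), 20) = Mul(Add(-17, Mul(Rational(1, 3), 9)), 20) = Mul(Add(-17, 3), 20) = Mul(-14, 20) = -280)
Add(Add(h, -302), Function('A')(38)) = Add(Add(-280, -302), -30) = Add(-582, -30) = -612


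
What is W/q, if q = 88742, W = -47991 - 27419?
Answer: -37705/44371 ≈ -0.84977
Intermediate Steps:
W = -75410
W/q = -75410/88742 = -75410*1/88742 = -37705/44371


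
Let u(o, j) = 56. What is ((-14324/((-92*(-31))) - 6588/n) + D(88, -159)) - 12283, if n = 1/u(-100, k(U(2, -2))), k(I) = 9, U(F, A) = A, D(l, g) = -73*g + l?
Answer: -263468489/713 ≈ -3.6952e+5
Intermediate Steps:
D(l, g) = l - 73*g
n = 1/56 ≈ 0.017857
((-14324/((-92*(-31))) - 6588/n) + D(88, -159)) - 12283 = ((-14324/((-92*(-31))) - 6588/1/56) + (88 - 73*(-159))) - 12283 = ((-14324/2852 - 6588*56) + (88 + 11607)) - 12283 = ((-14324*1/2852 - 368928) + 11695) - 12283 = ((-3581/713 - 368928) + 11695) - 12283 = (-263049245/713 + 11695) - 12283 = -254710710/713 - 12283 = -263468489/713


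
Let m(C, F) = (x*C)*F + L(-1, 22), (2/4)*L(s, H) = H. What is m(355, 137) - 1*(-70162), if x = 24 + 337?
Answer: 17627441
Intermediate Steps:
L(s, H) = 2*H
x = 361
m(C, F) = 44 + 361*C*F (m(C, F) = (361*C)*F + 2*22 = 361*C*F + 44 = 44 + 361*C*F)
m(355, 137) - 1*(-70162) = (44 + 361*355*137) - 1*(-70162) = (44 + 17557235) + 70162 = 17557279 + 70162 = 17627441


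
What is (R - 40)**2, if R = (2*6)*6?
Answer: 1024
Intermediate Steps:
R = 72 (R = 12*6 = 72)
(R - 40)**2 = (72 - 40)**2 = 32**2 = 1024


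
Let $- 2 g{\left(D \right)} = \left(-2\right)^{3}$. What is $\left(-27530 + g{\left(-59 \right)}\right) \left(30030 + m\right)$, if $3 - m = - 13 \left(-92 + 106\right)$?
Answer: $-831698090$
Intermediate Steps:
$g{\left(D \right)} = 4$ ($g{\left(D \right)} = - \frac{\left(-2\right)^{3}}{2} = \left(- \frac{1}{2}\right) \left(-8\right) = 4$)
$m = 185$ ($m = 3 - - 13 \left(-92 + 106\right) = 3 - \left(-13\right) 14 = 3 - -182 = 3 + 182 = 185$)
$\left(-27530 + g{\left(-59 \right)}\right) \left(30030 + m\right) = \left(-27530 + 4\right) \left(30030 + 185\right) = \left(-27526\right) 30215 = -831698090$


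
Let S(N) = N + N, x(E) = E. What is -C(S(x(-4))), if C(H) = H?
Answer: 8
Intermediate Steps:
S(N) = 2*N
-C(S(x(-4))) = -2*(-4) = -1*(-8) = 8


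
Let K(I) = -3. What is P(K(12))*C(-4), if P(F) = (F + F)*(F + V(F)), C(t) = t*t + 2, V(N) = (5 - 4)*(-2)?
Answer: 540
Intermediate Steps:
V(N) = -2 (V(N) = 1*(-2) = -2)
C(t) = 2 + t² (C(t) = t² + 2 = 2 + t²)
P(F) = 2*F*(-2 + F) (P(F) = (F + F)*(F - 2) = (2*F)*(-2 + F) = 2*F*(-2 + F))
P(K(12))*C(-4) = (2*(-3)*(-2 - 3))*(2 + (-4)²) = (2*(-3)*(-5))*(2 + 16) = 30*18 = 540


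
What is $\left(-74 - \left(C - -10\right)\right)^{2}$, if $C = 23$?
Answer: $11449$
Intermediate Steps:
$\left(-74 - \left(C - -10\right)\right)^{2} = \left(-74 - \left(23 - -10\right)\right)^{2} = \left(-74 - \left(23 + 10\right)\right)^{2} = \left(-74 - 33\right)^{2} = \left(-107\right)^{2} = 11449$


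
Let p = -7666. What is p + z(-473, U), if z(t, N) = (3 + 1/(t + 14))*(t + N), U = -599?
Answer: -4993766/459 ≈ -10880.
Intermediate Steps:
z(t, N) = (3 + 1/(14 + t))*(N + t)
p + z(-473, U) = -7666 + (3*(-473)**2 + 43*(-599) + 43*(-473) + 3*(-599)*(-473))/(14 - 473) = -7666 + (3*223729 - 25757 - 20339 + 849981)/(-459) = -7666 - (671187 - 25757 - 20339 + 849981)/459 = -7666 - 1/459*1475072 = -7666 - 1475072/459 = -4993766/459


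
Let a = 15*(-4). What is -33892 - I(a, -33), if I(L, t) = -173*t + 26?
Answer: -39627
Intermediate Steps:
a = -60
I(L, t) = 26 - 173*t
-33892 - I(a, -33) = -33892 - (26 - 173*(-33)) = -33892 - (26 + 5709) = -33892 - 1*5735 = -33892 - 5735 = -39627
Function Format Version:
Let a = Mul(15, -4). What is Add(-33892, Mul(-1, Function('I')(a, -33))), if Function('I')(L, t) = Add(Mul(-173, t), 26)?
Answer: -39627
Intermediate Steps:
a = -60
Function('I')(L, t) = Add(26, Mul(-173, t))
Add(-33892, Mul(-1, Function('I')(a, -33))) = Add(-33892, Mul(-1, Add(26, Mul(-173, -33)))) = Add(-33892, Mul(-1, Add(26, 5709))) = Add(-33892, Mul(-1, 5735)) = Add(-33892, -5735) = -39627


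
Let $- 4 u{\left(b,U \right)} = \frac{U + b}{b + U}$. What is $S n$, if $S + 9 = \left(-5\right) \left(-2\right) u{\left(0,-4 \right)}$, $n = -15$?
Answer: $\frac{345}{2} \approx 172.5$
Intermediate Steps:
$u{\left(b,U \right)} = - \frac{1}{4}$ ($u{\left(b,U \right)} = - \frac{\left(U + b\right) \frac{1}{b + U}}{4} = - \frac{\left(U + b\right) \frac{1}{U + b}}{4} = \left(- \frac{1}{4}\right) 1 = - \frac{1}{4}$)
$S = - \frac{23}{2}$ ($S = -9 + \left(-5\right) \left(-2\right) \left(- \frac{1}{4}\right) = -9 + 10 \left(- \frac{1}{4}\right) = -9 - \frac{5}{2} = - \frac{23}{2} \approx -11.5$)
$S n = \left(- \frac{23}{2}\right) \left(-15\right) = \frac{345}{2}$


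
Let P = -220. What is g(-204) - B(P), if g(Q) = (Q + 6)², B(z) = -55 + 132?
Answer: 39127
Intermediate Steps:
B(z) = 77
g(Q) = (6 + Q)²
g(-204) - B(P) = (6 - 204)² - 1*77 = (-198)² - 77 = 39204 - 77 = 39127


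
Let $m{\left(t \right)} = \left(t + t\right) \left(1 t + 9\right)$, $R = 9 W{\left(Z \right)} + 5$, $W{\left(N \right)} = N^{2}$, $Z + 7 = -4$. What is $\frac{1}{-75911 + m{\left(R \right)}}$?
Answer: $\frac{1}{2337453} \approx 4.2782 \cdot 10^{-7}$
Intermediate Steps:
$Z = -11$ ($Z = -7 - 4 = -11$)
$R = 1094$ ($R = 9 \left(-11\right)^{2} + 5 = 9 \cdot 121 + 5 = 1089 + 5 = 1094$)
$m{\left(t \right)} = 2 t \left(9 + t\right)$ ($m{\left(t \right)} = 2 t \left(t + 9\right) = 2 t \left(9 + t\right)$)
$\frac{1}{-75911 + m{\left(R \right)}} = \frac{1}{-75911 + 2 \cdot 1094 \left(9 + 1094\right)} = \frac{1}{-75911 + 2 \cdot 1094 \cdot 1103} = \frac{1}{-75911 + 2413364} = \frac{1}{2337453}$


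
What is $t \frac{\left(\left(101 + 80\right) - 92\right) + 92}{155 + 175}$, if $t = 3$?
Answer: $\frac{181}{110} \approx 1.6455$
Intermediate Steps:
$t \frac{\left(\left(101 + 80\right) - 92\right) + 92}{155 + 175} = 3 \frac{\left(\left(101 + 80\right) - 92\right) + 92}{155 + 175} = 3 \frac{\left(181 - 92\right) + 92}{330} = 3 \left(89 + 92\right) \frac{1}{330} = 3 \cdot 181 \cdot \frac{1}{330} = 3 \cdot \frac{181}{330} = \frac{181}{110}$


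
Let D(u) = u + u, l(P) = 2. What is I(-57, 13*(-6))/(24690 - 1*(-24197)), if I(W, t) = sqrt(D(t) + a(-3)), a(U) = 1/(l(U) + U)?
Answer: I*sqrt(157)/48887 ≈ 0.0002563*I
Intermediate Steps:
D(u) = 2*u
a(U) = 1/(2 + U)
I(W, t) = sqrt(-1 + 2*t) (I(W, t) = sqrt(2*t + 1/(2 - 3)) = sqrt(2*t + 1/(-1)) = sqrt(2*t - 1) = sqrt(-1 + 2*t))
I(-57, 13*(-6))/(24690 - 1*(-24197)) = sqrt(-1 + 2*(13*(-6)))/(24690 - 1*(-24197)) = sqrt(-1 + 2*(-78))/(24690 + 24197) = sqrt(-1 - 156)/48887 = sqrt(-157)*(1/48887) = (I*sqrt(157))*(1/48887) = I*sqrt(157)/48887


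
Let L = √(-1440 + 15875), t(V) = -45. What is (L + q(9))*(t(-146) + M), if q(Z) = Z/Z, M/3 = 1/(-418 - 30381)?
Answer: -1385958/30799 - 1385958*√14435/30799 ≈ -5451.6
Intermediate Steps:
M = -3/30799 (M = 3/(-418 - 30381) = 3/(-30799) = 3*(-1/30799) = -3/30799 ≈ -9.7406e-5)
q(Z) = 1
L = √14435 ≈ 120.15
(L + q(9))*(t(-146) + M) = (√14435 + 1)*(-45 - 3/30799) = (1 + √14435)*(-1385958/30799) = -1385958/30799 - 1385958*√14435/30799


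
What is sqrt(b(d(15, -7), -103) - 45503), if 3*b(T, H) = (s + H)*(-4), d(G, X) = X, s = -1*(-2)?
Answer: I*sqrt(408315)/3 ≈ 213.0*I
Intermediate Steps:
s = 2
b(T, H) = -8/3 - 4*H/3 (b(T, H) = ((2 + H)*(-4))/3 = (-8 - 4*H)/3 = -8/3 - 4*H/3)
sqrt(b(d(15, -7), -103) - 45503) = sqrt((-8/3 - 4/3*(-103)) - 45503) = sqrt((-8/3 + 412/3) - 45503) = sqrt(404/3 - 45503) = sqrt(-136105/3) = I*sqrt(408315)/3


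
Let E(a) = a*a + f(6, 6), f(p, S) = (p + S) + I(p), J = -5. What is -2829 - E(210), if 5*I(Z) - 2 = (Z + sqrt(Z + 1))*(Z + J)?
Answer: -234713/5 - sqrt(7)/5 ≈ -46943.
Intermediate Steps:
I(Z) = 2/5 + (-5 + Z)*(Z + sqrt(1 + Z))/5 (I(Z) = 2/5 + ((Z + sqrt(Z + 1))*(Z - 5))/5 = 2/5 + ((Z + sqrt(1 + Z))*(-5 + Z))/5 = 2/5 + ((-5 + Z)*(Z + sqrt(1 + Z)))/5 = 2/5 + (-5 + Z)*(Z + sqrt(1 + Z))/5)
f(p, S) = 2/5 + S - sqrt(1 + p) + p**2/5 + p*sqrt(1 + p)/5 (f(p, S) = (p + S) + (2/5 - p - sqrt(1 + p) + p**2/5 + p*sqrt(1 + p)/5) = (S + p) + (2/5 - p - sqrt(1 + p) + p**2/5 + p*sqrt(1 + p)/5) = 2/5 + S - sqrt(1 + p) + p**2/5 + p*sqrt(1 + p)/5)
E(a) = 68/5 + a**2 + sqrt(7)/5 (E(a) = a*a + (2/5 + 6 - sqrt(1 + 6) + (1/5)*6**2 + (1/5)*6*sqrt(1 + 6)) = a**2 + (2/5 + 6 - sqrt(7) + (1/5)*36 + (1/5)*6*sqrt(7)) = a**2 + (2/5 + 6 - sqrt(7) + 36/5 + 6*sqrt(7)/5) = a**2 + (68/5 + sqrt(7)/5) = 68/5 + a**2 + sqrt(7)/5)
-2829 - E(210) = -2829 - (68/5 + 210**2 + sqrt(7)/5) = -2829 - (68/5 + 44100 + sqrt(7)/5) = -2829 - (220568/5 + sqrt(7)/5) = -2829 + (-220568/5 - sqrt(7)/5) = -234713/5 - sqrt(7)/5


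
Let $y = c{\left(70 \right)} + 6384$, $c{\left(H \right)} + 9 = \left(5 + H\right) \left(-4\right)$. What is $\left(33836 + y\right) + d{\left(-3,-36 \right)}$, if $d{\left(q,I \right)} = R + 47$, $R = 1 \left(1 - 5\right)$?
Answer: $39954$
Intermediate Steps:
$c{\left(H \right)} = -29 - 4 H$ ($c{\left(H \right)} = -9 + \left(5 + H\right) \left(-4\right) = -9 - \left(20 + 4 H\right) = -29 - 4 H$)
$R = -4$ ($R = 1 \left(-4\right) = -4$)
$d{\left(q,I \right)} = 43$ ($d{\left(q,I \right)} = -4 + 47 = 43$)
$y = 6075$ ($y = \left(-29 - 280\right) + 6384 = -309 + 6384 = 6075$)
$\left(33836 + y\right) + d{\left(-3,-36 \right)} = \left(33836 + 6075\right) + 43 = 39911 + 43 = 39954$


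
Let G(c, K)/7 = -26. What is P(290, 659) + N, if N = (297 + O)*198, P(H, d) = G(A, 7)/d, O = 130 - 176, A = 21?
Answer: 32750800/659 ≈ 49698.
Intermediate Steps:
O = -46
G(c, K) = -182 (G(c, K) = 7*(-26) = -182)
P(H, d) = -182/d
N = 49698 (N = (297 - 46)*198 = 251*198 = 49698)
P(290, 659) + N = -182/659 + 49698 = 32750800/659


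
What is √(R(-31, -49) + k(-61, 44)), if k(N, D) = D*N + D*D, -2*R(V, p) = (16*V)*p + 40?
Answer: 2*I*√3230 ≈ 113.67*I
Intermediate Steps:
R(V, p) = -20 - 8*V*p (R(V, p) = -((16*V)*p + 40)/2 = -(16*V*p + 40)/2 = -(40 + 16*V*p)/2 = -20 - 8*V*p)
k(N, D) = D² + D*N (k(N, D) = D*N + D² = D² + D*N)
√(R(-31, -49) + k(-61, 44)) = √((-20 - 8*(-31)*(-49)) + 44*(44 - 61)) = √((-20 - 12152) + 44*(-17)) = √(-12172 - 748) = √(-12920) = 2*I*√3230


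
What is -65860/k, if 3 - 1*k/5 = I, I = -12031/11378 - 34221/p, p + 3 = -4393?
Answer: 329416493168/93212599 ≈ 3534.0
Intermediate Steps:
p = -4396 (p = -3 - 4393 = -4396)
I = 168239131/25008844 (I = -12031/11378 - 34221/(-4396) = -12031*1/11378 - 34221*(-1/4396) = -12031/11378 + 34221/4396 = 168239131/25008844 ≈ 6.7272)
k = -466062995/25008844 (k = 15 - 5*168239131/25008844 = 15 - 841195655/25008844 = -466062995/25008844 ≈ -18.636)
-65860/k = -65860/(-466062995/25008844) = -65860*(-25008844/466062995) = 329416493168/93212599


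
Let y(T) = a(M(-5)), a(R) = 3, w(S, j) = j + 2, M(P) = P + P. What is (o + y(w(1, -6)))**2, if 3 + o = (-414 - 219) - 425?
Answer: 1119364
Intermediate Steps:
o = -1061 (o = -3 + ((-414 - 219) - 425) = -3 + (-633 - 425) = -3 - 1058 = -1061)
M(P) = 2*P
w(S, j) = 2 + j
y(T) = 3
(o + y(w(1, -6)))**2 = (-1061 + 3)**2 = (-1058)**2 = 1119364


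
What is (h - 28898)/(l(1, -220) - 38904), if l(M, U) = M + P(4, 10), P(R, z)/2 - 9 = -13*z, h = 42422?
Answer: -13524/39145 ≈ -0.34548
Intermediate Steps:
P(R, z) = 18 - 26*z (P(R, z) = 18 + 2*(-13*z) = 18 - 26*z)
l(M, U) = -242 + M (l(M, U) = M + (18 - 26*10) = M + (18 - 260) = M - 242 = -242 + M)
(h - 28898)/(l(1, -220) - 38904) = (42422 - 28898)/((-242 + 1) - 38904) = 13524/(-241 - 38904) = 13524/(-39145) = 13524*(-1/39145) = -13524/39145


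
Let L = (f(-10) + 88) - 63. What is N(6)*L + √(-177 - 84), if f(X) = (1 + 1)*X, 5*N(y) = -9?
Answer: -9 + 3*I*√29 ≈ -9.0 + 16.155*I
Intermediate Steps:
N(y) = -9/5 (N(y) = (⅕)*(-9) = -9/5)
f(X) = 2*X
L = 5 (L = (2*(-10) + 88) - 63 = (-20 + 88) - 63 = 68 - 63 = 5)
N(6)*L + √(-177 - 84) = -9/5*5 + √(-177 - 84) = -9 + √(-261) = -9 + 3*I*√29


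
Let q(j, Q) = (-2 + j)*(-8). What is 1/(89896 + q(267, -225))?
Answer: 1/87776 ≈ 1.1393e-5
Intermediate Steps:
q(j, Q) = 16 - 8*j
1/(89896 + q(267, -225)) = 1/(89896 + (16 - 8*267)) = 1/(89896 + (16 - 2136)) = 1/(89896 - 2120) = 1/87776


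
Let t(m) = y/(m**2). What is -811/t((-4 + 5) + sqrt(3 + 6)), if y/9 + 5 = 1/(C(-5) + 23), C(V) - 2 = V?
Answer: 259520/891 ≈ 291.27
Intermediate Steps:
C(V) = 2 + V
y = -891/20 (y = -45 + 9/((2 - 5) + 23) = -45 + 9/(-3 + 23) = -45 + 9/20 = -891/20 ≈ -44.550)
t(m) = -891/(20*m**2)
-811/t((-4 + 5) + sqrt(3 + 6)) = -811*(-20*((-4 + 5) + sqrt(3 + 6))**2/891) = -811*(-20*(1 + sqrt(9))**2/891) = -811*(-20*(1 + 3)**2/891) = -811/((-891/20/4**2)) = -811/((-891/20*1/16)) = -811/(-891/320) = -811*(-320/891) = 259520/891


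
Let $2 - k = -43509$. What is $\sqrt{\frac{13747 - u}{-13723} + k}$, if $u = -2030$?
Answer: $\frac{2 \sqrt{2048451682937}}{13723} \approx 208.59$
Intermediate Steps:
$k = 43511$ ($k = 2 - -43509 = 2 + 43509 = 43511$)
$\sqrt{\frac{13747 - u}{-13723} + k} = \sqrt{\frac{13747 - -2030}{-13723} + 43511} = \sqrt{\left(13747 + 2030\right) \left(- \frac{1}{13723}\right) + 43511} = \sqrt{15777 \left(- \frac{1}{13723}\right) + 43511} = \sqrt{- \frac{15777}{13723} + 43511} = \sqrt{\frac{597085676}{13723}} = \frac{2 \sqrt{2048451682937}}{13723}$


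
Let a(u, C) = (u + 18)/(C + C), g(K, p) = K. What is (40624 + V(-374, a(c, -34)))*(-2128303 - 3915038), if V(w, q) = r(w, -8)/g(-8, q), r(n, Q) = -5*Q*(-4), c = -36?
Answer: -245625551604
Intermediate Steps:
a(u, C) = (18 + u)/(2*C) (a(u, C) = (18 + u)/((2*C)) = (18 + u)*(1/(2*C)) = (18 + u)/(2*C))
r(n, Q) = 20*Q
V(w, q) = 20 (V(w, q) = (20*(-8))/(-8) = -160*(-⅛) = 20)
(40624 + V(-374, a(c, -34)))*(-2128303 - 3915038) = (40624 + 20)*(-2128303 - 3915038) = 40644*(-6043341) = -245625551604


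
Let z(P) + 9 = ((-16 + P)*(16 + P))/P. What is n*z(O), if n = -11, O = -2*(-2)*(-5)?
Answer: 891/5 ≈ 178.20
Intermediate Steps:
O = -20 (O = 4*(-5) = -20)
z(P) = -9 + (-16 + P)*(16 + P)/P (z(P) = -9 + ((-16 + P)*(16 + P))/P = -9 + (-16 + P)*(16 + P)/P)
n*z(O) = -11*(-9 - 20 - 256/(-20)) = -11*(-9 - 20 - 256*(-1/20)) = -11*(-9 - 20 + 64/5) = -11*(-81/5) = 891/5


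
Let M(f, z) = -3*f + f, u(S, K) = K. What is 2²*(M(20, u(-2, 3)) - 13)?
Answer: -212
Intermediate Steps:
M(f, z) = -2*f
2²*(M(20, u(-2, 3)) - 13) = 2²*(-2*20 - 13) = 4*(-40 - 13) = 4*(-53) = -212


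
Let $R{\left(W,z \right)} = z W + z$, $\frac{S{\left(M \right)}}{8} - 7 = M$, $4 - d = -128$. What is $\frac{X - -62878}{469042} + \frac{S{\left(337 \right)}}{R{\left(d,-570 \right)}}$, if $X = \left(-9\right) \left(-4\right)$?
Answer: $\frac{124239527}{1269931215} \approx 0.097832$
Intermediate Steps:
$d = 132$ ($d = 4 - -128 = 4 + 128 = 132$)
$X = 36$
$S{\left(M \right)} = 56 + 8 M$
$R{\left(W,z \right)} = z + W z$ ($R{\left(W,z \right)} = W z + z = z + W z$)
$\frac{X - -62878}{469042} + \frac{S{\left(337 \right)}}{R{\left(d,-570 \right)}} = \frac{36 - -62878}{469042} + \frac{56 + 8 \cdot 337}{\left(-570\right) \left(1 + 132\right)} = \left(36 + 62878\right) \frac{1}{469042} + \frac{56 + 2696}{\left(-570\right) 133} = 62914 \cdot \frac{1}{469042} + \frac{2752}{-75810} = \frac{31457}{234521} + 2752 \left(- \frac{1}{75810}\right) = \frac{31457}{234521} - \frac{1376}{37905} = \frac{124239527}{1269931215}$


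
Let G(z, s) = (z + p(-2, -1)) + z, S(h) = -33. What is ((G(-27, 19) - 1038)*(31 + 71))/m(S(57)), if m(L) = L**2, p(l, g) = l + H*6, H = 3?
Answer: -36584/363 ≈ -100.78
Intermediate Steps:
p(l, g) = 18 + l (p(l, g) = l + 3*6 = l + 18 = 18 + l)
G(z, s) = 16 + 2*z (G(z, s) = (z + (18 - 2)) + z = (z + 16) + z = (16 + z) + z = 16 + 2*z)
((G(-27, 19) - 1038)*(31 + 71))/m(S(57)) = (((16 + 2*(-27)) - 1038)*(31 + 71))/((-33)**2) = (((16 - 54) - 1038)*102)/1089 = ((-38 - 1038)*102)*(1/1089) = -1076*102*(1/1089) = -109752*1/1089 = -36584/363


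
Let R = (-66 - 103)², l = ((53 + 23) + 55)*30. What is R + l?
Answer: 32491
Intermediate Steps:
l = 3930 (l = (76 + 55)*30 = 131*30 = 3930)
R = 28561 (R = (-169)² = 28561)
R + l = 28561 + 3930 = 32491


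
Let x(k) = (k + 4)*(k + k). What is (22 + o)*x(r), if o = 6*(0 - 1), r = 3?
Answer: 672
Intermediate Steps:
o = -6 (o = 6*(-1) = -6)
x(k) = 2*k*(4 + k) (x(k) = (4 + k)*(2*k) = 2*k*(4 + k))
(22 + o)*x(r) = (22 - 6)*(2*3*(4 + 3)) = 16*(2*3*7) = 16*42 = 672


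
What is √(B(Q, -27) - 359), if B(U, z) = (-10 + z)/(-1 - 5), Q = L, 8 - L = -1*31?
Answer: I*√12702/6 ≈ 18.784*I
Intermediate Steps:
L = 39 (L = 8 - (-1)*31 = 8 - 1*(-31) = 8 + 31 = 39)
Q = 39
B(U, z) = 5/3 - z/6 (B(U, z) = (-10 + z)/(-6) = (-10 + z)*(-⅙) = 5/3 - z/6)
√(B(Q, -27) - 359) = √((5/3 - ⅙*(-27)) - 359) = √((5/3 + 9/2) - 359) = √(37/6 - 359) = √(-2117/6) = I*√12702/6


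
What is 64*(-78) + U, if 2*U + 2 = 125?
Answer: -9861/2 ≈ -4930.5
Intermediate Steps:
U = 123/2 (U = -1 + (½)*125 = -1 + 125/2 = 123/2 ≈ 61.500)
64*(-78) + U = 64*(-78) + 123/2 = -4992 + 123/2 = -9861/2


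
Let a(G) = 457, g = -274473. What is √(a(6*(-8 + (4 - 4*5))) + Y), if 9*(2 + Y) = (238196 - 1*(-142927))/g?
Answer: 2*√951833236349/91491 ≈ 21.327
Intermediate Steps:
Y = -591293/274473 (Y = -2 + ((238196 - 1*(-142927))/(-274473))/9 = -2 + ((238196 + 142927)*(-1/274473))/9 = -2 + (381123*(-1/274473))/9 = -2 + (⅑)*(-42347/30497) = -2 - 42347/274473 = -591293/274473 ≈ -2.1543)
√(a(6*(-8 + (4 - 4*5))) + Y) = √(457 - 591293/274473) = √(124842868/274473) = 2*√951833236349/91491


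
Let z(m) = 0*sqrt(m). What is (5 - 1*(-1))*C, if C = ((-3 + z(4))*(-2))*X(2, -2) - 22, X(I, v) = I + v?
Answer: -132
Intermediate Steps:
z(m) = 0
C = -22 (C = ((-3 + 0)*(-2))*(2 - 2) - 22 = -3*(-2)*0 - 22 = 6*0 - 22 = 0 - 22 = -22)
(5 - 1*(-1))*C = (5 - 1*(-1))*(-22) = (5 + 1)*(-22) = 6*(-22) = -132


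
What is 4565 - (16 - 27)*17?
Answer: 4752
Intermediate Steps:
4565 - (16 - 27)*17 = 4565 - (-11)*17 = 4565 - 1*(-187) = 4565 + 187 = 4752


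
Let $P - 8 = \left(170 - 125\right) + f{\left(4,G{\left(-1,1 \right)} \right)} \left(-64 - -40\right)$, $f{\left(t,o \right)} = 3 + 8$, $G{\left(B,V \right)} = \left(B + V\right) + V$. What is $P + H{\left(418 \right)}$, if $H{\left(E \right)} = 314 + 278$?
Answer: $381$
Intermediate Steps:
$H{\left(E \right)} = 592$
$G{\left(B,V \right)} = B + 2 V$
$f{\left(t,o \right)} = 11$
$P = -211$ ($P = 8 + \left(\left(170 - 125\right) + 11 \left(-64 - -40\right)\right) = 8 + \left(45 + 11 \left(-64 + 40\right)\right) = 8 + \left(45 + 11 \left(-24\right)\right) = 8 + \left(45 - 264\right) = 8 - 219 = -211$)
$P + H{\left(418 \right)} = -211 + 592 = 381$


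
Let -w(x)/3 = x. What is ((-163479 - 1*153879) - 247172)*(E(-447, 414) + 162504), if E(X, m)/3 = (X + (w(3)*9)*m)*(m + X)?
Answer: -1990884482190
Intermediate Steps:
w(x) = -3*x
E(X, m) = 3*(X + m)*(X - 81*m) (E(X, m) = 3*((X + (-3*3*9)*m)*(m + X)) = 3*((X + (-9*9)*m)*(X + m)) = 3*((X - 81*m)*(X + m)) = 3*((X + m)*(X - 81*m)) = 3*(X + m)*(X - 81*m))
((-163479 - 1*153879) - 247172)*(E(-447, 414) + 162504) = ((-163479 - 1*153879) - 247172)*((-243*414**2 + 3*(-447)**2 - 240*(-447)*414) + 162504) = ((-163479 - 153879) - 247172)*((-243*171396 + 3*199809 + 44413920) + 162504) = (-317358 - 247172)*((-41649228 + 599427 + 44413920) + 162504) = -564530*(3364119 + 162504) = -564530*3526623 = -1990884482190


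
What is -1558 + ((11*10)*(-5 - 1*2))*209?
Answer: -162488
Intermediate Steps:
-1558 + ((11*10)*(-5 - 1*2))*209 = -1558 + (110*(-5 - 2))*209 = -1558 + (110*(-7))*209 = -1558 - 770*209 = -1558 - 160930 = -162488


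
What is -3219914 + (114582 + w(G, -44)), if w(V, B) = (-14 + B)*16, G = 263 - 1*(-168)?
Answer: -3106260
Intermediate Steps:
G = 431 (G = 263 + 168 = 431)
w(V, B) = -224 + 16*B
-3219914 + (114582 + w(G, -44)) = -3219914 + (114582 + (-224 + 16*(-44))) = -3219914 + (114582 + (-224 - 704)) = -3219914 + (114582 - 928) = -3219914 + 113654 = -3106260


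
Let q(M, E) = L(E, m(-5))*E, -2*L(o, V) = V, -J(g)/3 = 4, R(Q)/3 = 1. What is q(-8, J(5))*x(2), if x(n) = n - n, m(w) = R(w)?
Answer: 0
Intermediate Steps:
R(Q) = 3 (R(Q) = 3*1 = 3)
m(w) = 3
J(g) = -12 (J(g) = -3*4 = -12)
L(o, V) = -V/2
x(n) = 0
q(M, E) = -3*E/2 (q(M, E) = (-1/2*3)*E = -3*E/2)
q(-8, J(5))*x(2) = -3/2*(-12)*0 = 18*0 = 0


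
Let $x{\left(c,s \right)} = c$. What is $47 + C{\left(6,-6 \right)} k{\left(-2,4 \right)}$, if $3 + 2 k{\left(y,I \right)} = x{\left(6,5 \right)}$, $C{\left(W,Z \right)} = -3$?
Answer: $\frac{85}{2} \approx 42.5$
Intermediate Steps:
$k{\left(y,I \right)} = \frac{3}{2}$ ($k{\left(y,I \right)} = - \frac{3}{2} + \frac{1}{2} \cdot 6 = - \frac{3}{2} + 3 = \frac{3}{2}$)
$47 + C{\left(6,-6 \right)} k{\left(-2,4 \right)} = 47 - \frac{9}{2} = \frac{85}{2}$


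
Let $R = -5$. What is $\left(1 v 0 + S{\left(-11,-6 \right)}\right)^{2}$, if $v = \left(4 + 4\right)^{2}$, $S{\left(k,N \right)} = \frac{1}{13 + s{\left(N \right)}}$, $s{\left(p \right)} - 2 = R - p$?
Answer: $\frac{1}{256} \approx 0.0039063$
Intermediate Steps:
$s{\left(p \right)} = -3 - p$ ($s{\left(p \right)} = 2 - \left(5 + p\right) = -3 - p$)
$S{\left(k,N \right)} = \frac{1}{10 - N}$ ($S{\left(k,N \right)} = \frac{1}{13 - \left(3 + N\right)} = \frac{1}{10 - N}$)
$v = 64$ ($v = 8^{2} = 64$)
$\left(1 v 0 + S{\left(-11,-6 \right)}\right)^{2} = \left(1 \cdot 64 \cdot 0 - \frac{1}{-10 - 6}\right)^{2} = \left(64 \cdot 0 - \frac{1}{-16}\right)^{2} = \left(0 - - \frac{1}{16}\right)^{2} = \left(0 + \frac{1}{16}\right)^{2} = \left(\frac{1}{16}\right)^{2} = \frac{1}{256}$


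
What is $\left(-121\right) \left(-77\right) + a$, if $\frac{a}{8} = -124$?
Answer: $8325$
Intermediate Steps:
$a = -992$ ($a = 8 \left(-124\right) = -992$)
$\left(-121\right) \left(-77\right) + a = \left(-121\right) \left(-77\right) - 992 = 9317 - 992 = 8325$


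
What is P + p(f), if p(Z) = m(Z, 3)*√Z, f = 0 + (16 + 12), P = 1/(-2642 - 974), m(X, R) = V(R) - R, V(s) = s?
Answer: -1/3616 ≈ -0.00027655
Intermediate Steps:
m(X, R) = 0 (m(X, R) = R - R = 0)
P = -1/3616 (P = 1/(-3616) = -1/3616 ≈ -0.00027655)
f = 28 (f = 0 + 28 = 28)
p(Z) = 0 (p(Z) = 0*√Z = 0)
P + p(f) = -1/3616 + 0 = -1/3616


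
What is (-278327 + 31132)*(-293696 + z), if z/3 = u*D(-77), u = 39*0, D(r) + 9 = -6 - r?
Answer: 72600182720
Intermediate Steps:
D(r) = -15 - r (D(r) = -9 + (-6 - r) = -15 - r)
u = 0
z = 0 (z = 3*(0*(-15 - 1*(-77))) = 3*(0*(-15 + 77)) = 3*(0*62) = 3*0 = 0)
(-278327 + 31132)*(-293696 + z) = (-278327 + 31132)*(-293696 + 0) = -247195*(-293696) = 72600182720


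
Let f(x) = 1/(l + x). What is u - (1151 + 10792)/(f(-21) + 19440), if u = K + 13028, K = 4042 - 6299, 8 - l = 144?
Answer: 32872067858/3052079 ≈ 10770.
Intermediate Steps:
l = -136 (l = 8 - 1*144 = 8 - 144 = -136)
f(x) = 1/(-136 + x)
K = -2257
u = 10771 (u = -2257 + 13028 = 10771)
u - (1151 + 10792)/(f(-21) + 19440) = 10771 - (1151 + 10792)/(1/(-136 - 21) + 19440) = 10771 - 11943/(1/(-157) + 19440) = 10771 - 11943/(-1/157 + 19440) = 10771 - 11943/3052079/157 = 10771 - 11943*157/3052079 = 10771 - 1*1875051/3052079 = 10771 - 1875051/3052079 = 32872067858/3052079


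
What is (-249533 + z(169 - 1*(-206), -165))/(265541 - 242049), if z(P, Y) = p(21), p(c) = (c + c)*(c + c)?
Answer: -247769/23492 ≈ -10.547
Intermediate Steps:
p(c) = 4*c² (p(c) = (2*c)*(2*c) = 4*c²)
z(P, Y) = 1764 (z(P, Y) = 4*21² = 4*441 = 1764)
(-249533 + z(169 - 1*(-206), -165))/(265541 - 242049) = (-249533 + 1764)/(265541 - 242049) = -247769/23492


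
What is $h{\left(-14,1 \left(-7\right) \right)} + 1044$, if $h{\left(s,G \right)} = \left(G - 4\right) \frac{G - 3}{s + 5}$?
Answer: $\frac{9286}{9} \approx 1031.8$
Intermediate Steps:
$h{\left(s,G \right)} = \frac{\left(-4 + G\right) \left(-3 + G\right)}{5 + s}$ ($h{\left(s,G \right)} = \left(-4 + G\right) \frac{-3 + G}{5 + s} = \frac{\left(-4 + G\right) \left(-3 + G\right)}{5 + s}$)
$h{\left(-14,1 \left(-7\right) \right)} + 1044 = \frac{12 + \left(1 \left(-7\right)\right)^{2} - 7 \cdot 1 \left(-7\right)}{5 - 14} + 1044 = \frac{12 + \left(-7\right)^{2} - -49}{-9} + 1044 = - \frac{12 + 49 + 49}{9} + 1044 = \left(- \frac{1}{9}\right) 110 + 1044 = - \frac{110}{9} + 1044 = \frac{9286}{9}$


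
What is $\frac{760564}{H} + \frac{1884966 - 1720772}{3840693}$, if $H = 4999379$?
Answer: $\frac{534565838054}{2743011418521} \approx 0.19488$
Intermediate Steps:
$\frac{760564}{H} + \frac{1884966 - 1720772}{3840693} = \frac{760564}{4999379} + \frac{1884966 - 1720772}{3840693} = 760564 \cdot \frac{1}{4999379} + 164194 \cdot \frac{1}{3840693} = \frac{108652}{714197} + \frac{164194}{3840693} = \frac{534565838054}{2743011418521}$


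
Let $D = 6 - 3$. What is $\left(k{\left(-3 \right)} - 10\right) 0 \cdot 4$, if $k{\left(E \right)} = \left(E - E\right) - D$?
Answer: $0$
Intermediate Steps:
$D = 3$ ($D = 6 - 3 = 3$)
$k{\left(E \right)} = -3$ ($k{\left(E \right)} = \left(E - E\right) - 3 = 0 - 3 = -3$)
$\left(k{\left(-3 \right)} - 10\right) 0 \cdot 4 = \left(-3 - 10\right) 0 \cdot 4 = \left(-13\right) 0 = 0$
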